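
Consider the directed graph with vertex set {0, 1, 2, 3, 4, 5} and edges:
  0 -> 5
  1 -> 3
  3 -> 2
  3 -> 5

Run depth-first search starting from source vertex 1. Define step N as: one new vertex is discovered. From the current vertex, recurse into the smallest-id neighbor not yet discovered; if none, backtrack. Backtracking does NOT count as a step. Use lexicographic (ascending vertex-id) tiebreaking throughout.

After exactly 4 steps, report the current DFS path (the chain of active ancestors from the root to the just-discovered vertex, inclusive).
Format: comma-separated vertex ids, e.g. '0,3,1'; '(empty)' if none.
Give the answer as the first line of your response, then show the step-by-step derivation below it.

1,3,5

step 1: discover 1; path=1; order=1
step 2: discover 3; path=1>3; order=1,3
step 3: discover 2; path=1>3>2; order=1,3,2
step 4: discover 5; path=1>3>5; order=1,3,2,5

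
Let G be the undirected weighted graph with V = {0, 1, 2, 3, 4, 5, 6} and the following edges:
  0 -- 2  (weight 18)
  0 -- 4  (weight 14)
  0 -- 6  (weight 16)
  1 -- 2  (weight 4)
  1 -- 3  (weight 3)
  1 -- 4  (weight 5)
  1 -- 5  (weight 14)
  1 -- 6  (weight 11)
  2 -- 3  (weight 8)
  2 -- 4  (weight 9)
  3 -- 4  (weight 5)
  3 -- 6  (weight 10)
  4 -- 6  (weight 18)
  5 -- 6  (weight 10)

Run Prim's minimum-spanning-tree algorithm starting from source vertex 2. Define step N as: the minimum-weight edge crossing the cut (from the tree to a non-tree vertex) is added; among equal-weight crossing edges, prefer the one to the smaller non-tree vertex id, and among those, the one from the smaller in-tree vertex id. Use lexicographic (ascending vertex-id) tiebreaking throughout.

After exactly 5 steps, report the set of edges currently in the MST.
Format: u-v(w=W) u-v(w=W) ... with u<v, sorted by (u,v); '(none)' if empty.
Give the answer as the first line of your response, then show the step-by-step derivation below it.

1-2(w=4) 1-3(w=3) 1-4(w=5) 3-6(w=10) 5-6(w=10)

step 1: add edge 1-2 (w=4); MST = {1-2(w=4)}
step 2: add edge 1-3 (w=3); MST = {1-2(w=4) 1-3(w=3)}
step 3: add edge 1-4 (w=5); MST = {1-2(w=4) 1-3(w=3) 1-4(w=5)}
step 4: add edge 3-6 (w=10); MST = {1-2(w=4) 1-3(w=3) 1-4(w=5) 3-6(w=10)}
step 5: add edge 5-6 (w=10); MST = {1-2(w=4) 1-3(w=3) 1-4(w=5) 3-6(w=10) 5-6(w=10)}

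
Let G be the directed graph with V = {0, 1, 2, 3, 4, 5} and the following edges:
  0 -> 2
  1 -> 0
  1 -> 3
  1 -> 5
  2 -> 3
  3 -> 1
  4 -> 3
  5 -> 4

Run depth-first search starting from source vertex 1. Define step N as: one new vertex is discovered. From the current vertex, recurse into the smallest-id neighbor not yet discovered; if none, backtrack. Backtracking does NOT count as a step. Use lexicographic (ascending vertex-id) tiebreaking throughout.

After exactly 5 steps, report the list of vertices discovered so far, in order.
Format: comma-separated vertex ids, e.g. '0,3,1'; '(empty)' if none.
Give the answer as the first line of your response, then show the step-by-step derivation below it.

1,0,2,3,5

step 1: discover 1; path=1; order=1
step 2: discover 0; path=1>0; order=1,0
step 3: discover 2; path=1>0>2; order=1,0,2
step 4: discover 3; path=1>0>2>3; order=1,0,2,3
step 5: discover 5; path=1>5; order=1,0,2,3,5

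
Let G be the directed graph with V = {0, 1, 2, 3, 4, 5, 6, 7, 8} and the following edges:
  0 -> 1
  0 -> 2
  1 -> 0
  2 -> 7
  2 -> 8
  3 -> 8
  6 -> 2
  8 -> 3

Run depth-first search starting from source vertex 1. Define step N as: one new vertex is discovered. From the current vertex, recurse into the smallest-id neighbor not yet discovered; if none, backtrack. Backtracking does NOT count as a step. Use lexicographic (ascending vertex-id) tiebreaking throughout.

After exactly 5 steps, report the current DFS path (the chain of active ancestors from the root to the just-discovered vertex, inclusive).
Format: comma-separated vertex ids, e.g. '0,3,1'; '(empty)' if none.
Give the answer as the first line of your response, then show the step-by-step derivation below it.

1,0,2,8

step 1: discover 1; path=1; order=1
step 2: discover 0; path=1>0; order=1,0
step 3: discover 2; path=1>0>2; order=1,0,2
step 4: discover 7; path=1>0>2>7; order=1,0,2,7
step 5: discover 8; path=1>0>2>8; order=1,0,2,7,8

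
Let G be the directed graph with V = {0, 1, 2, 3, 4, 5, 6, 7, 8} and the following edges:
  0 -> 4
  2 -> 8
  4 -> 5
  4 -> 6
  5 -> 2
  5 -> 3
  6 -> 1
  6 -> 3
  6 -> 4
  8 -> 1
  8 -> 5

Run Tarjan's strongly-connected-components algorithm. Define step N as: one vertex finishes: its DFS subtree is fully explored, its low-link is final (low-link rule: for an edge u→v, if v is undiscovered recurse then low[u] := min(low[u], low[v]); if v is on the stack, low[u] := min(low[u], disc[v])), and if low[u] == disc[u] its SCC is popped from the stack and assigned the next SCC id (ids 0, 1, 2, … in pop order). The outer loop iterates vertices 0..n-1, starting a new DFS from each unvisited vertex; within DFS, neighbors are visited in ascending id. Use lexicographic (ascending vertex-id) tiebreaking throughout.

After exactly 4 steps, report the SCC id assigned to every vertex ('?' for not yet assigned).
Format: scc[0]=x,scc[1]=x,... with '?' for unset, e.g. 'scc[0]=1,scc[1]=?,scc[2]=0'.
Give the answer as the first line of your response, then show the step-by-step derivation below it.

scc[0]=?,scc[1]=0,scc[2]=?,scc[3]=1,scc[4]=?,scc[5]=?,scc[6]=?,scc[7]=?,scc[8]=?

step 1: low=(low[0]=0,low[1]=5,low[2]=3,low[3]=?,low[4]=1,low[5]=2,low[6]=?,low[7]=?,low[8]=4); scc=(scc[0]=?,scc[1]=0,scc[2]=?,scc[3]=?,scc[4]=?,scc[5]=?,scc[6]=?,scc[7]=?,scc[8]=?)
step 2: low=(low[0]=0,low[1]=5,low[2]=3,low[3]=?,low[4]=1,low[5]=2,low[6]=?,low[7]=?,low[8]=2); scc=(scc[0]=?,scc[1]=0,scc[2]=?,scc[3]=?,scc[4]=?,scc[5]=?,scc[6]=?,scc[7]=?,scc[8]=?)
step 3: low=(low[0]=0,low[1]=5,low[2]=2,low[3]=?,low[4]=1,low[5]=2,low[6]=?,low[7]=?,low[8]=2); scc=(scc[0]=?,scc[1]=0,scc[2]=?,scc[3]=?,scc[4]=?,scc[5]=?,scc[6]=?,scc[7]=?,scc[8]=?)
step 4: low=(low[0]=0,low[1]=5,low[2]=2,low[3]=6,low[4]=1,low[5]=2,low[6]=?,low[7]=?,low[8]=2); scc=(scc[0]=?,scc[1]=0,scc[2]=?,scc[3]=1,scc[4]=?,scc[5]=?,scc[6]=?,scc[7]=?,scc[8]=?)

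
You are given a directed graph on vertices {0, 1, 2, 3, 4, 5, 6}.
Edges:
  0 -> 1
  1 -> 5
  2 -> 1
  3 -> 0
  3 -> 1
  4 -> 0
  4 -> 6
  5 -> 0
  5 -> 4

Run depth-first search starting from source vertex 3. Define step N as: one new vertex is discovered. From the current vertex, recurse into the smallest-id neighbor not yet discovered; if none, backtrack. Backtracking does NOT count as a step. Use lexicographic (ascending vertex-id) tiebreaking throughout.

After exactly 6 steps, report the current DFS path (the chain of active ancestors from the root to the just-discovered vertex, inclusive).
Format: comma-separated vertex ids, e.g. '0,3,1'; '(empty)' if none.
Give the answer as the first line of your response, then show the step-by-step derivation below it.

3,0,1,5,4,6

step 1: discover 3; path=3; order=3
step 2: discover 0; path=3>0; order=3,0
step 3: discover 1; path=3>0>1; order=3,0,1
step 4: discover 5; path=3>0>1>5; order=3,0,1,5
step 5: discover 4; path=3>0>1>5>4; order=3,0,1,5,4
step 6: discover 6; path=3>0>1>5>4>6; order=3,0,1,5,4,6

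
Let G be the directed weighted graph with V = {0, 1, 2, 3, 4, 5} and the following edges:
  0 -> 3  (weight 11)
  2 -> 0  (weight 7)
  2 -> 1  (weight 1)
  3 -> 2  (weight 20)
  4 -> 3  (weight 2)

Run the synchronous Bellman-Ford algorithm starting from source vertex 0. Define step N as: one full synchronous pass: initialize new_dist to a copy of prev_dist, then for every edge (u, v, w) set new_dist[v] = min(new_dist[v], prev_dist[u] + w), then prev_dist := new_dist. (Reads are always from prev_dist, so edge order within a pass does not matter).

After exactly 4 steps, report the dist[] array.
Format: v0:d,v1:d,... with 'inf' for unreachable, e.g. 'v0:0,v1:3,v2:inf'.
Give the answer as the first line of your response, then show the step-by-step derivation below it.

v0:0,v1:32,v2:31,v3:11,v4:inf,v5:inf

step 1: dist = v0:0,v1:inf,v2:inf,v3:11,v4:inf,v5:inf
step 2: dist = v0:0,v1:inf,v2:31,v3:11,v4:inf,v5:inf
step 3: dist = v0:0,v1:32,v2:31,v3:11,v4:inf,v5:inf
step 4: dist = v0:0,v1:32,v2:31,v3:11,v4:inf,v5:inf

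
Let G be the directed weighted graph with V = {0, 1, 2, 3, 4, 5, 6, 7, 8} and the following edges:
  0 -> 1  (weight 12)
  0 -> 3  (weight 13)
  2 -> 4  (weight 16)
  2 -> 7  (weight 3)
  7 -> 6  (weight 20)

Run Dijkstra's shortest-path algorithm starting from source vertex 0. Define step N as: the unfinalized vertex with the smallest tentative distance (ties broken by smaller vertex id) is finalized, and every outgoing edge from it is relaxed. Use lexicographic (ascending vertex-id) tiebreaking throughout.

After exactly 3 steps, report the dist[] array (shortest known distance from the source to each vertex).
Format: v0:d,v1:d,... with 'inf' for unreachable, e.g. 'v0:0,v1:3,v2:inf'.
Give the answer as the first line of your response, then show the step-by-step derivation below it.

v0:0,v1:12,v2:inf,v3:13,v4:inf,v5:inf,v6:inf,v7:inf,v8:inf

step 1: dist = v0:0,v1:12,v2:inf,v3:13,v4:inf,v5:inf,v6:inf,v7:inf,v8:inf
step 2: dist = v0:0,v1:12,v2:inf,v3:13,v4:inf,v5:inf,v6:inf,v7:inf,v8:inf
step 3: dist = v0:0,v1:12,v2:inf,v3:13,v4:inf,v5:inf,v6:inf,v7:inf,v8:inf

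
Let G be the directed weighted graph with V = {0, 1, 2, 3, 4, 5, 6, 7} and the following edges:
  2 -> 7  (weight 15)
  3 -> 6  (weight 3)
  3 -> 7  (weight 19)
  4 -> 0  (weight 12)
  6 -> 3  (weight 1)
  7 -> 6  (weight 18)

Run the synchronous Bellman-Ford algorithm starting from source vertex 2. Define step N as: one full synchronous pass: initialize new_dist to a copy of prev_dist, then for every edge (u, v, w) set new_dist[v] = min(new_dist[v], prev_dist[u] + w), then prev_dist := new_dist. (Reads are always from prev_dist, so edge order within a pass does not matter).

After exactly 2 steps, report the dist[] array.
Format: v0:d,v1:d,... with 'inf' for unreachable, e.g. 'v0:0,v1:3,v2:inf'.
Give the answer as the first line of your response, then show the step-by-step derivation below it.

v0:inf,v1:inf,v2:0,v3:inf,v4:inf,v5:inf,v6:33,v7:15

step 1: dist = v0:inf,v1:inf,v2:0,v3:inf,v4:inf,v5:inf,v6:inf,v7:15
step 2: dist = v0:inf,v1:inf,v2:0,v3:inf,v4:inf,v5:inf,v6:33,v7:15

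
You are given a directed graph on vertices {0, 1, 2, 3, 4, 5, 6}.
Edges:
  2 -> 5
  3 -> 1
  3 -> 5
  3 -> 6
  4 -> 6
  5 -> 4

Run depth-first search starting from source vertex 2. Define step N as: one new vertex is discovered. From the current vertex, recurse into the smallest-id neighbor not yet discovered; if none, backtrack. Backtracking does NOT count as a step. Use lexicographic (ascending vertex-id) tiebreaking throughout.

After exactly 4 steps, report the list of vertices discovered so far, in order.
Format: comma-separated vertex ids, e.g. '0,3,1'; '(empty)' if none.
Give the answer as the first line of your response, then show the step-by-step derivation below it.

2,5,4,6

step 1: discover 2; path=2; order=2
step 2: discover 5; path=2>5; order=2,5
step 3: discover 4; path=2>5>4; order=2,5,4
step 4: discover 6; path=2>5>4>6; order=2,5,4,6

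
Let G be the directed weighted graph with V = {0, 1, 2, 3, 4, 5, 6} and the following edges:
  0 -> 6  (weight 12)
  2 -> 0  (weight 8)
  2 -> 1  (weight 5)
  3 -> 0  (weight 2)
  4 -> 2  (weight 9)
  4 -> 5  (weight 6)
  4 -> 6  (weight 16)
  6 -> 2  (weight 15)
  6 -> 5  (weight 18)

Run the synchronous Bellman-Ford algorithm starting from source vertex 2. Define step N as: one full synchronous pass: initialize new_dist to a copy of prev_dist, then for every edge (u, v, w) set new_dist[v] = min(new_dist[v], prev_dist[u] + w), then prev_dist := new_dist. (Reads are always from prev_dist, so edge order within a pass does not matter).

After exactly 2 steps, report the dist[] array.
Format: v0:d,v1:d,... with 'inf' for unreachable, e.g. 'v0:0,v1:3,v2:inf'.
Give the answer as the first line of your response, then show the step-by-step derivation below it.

v0:8,v1:5,v2:0,v3:inf,v4:inf,v5:inf,v6:20

step 1: dist = v0:8,v1:5,v2:0,v3:inf,v4:inf,v5:inf,v6:inf
step 2: dist = v0:8,v1:5,v2:0,v3:inf,v4:inf,v5:inf,v6:20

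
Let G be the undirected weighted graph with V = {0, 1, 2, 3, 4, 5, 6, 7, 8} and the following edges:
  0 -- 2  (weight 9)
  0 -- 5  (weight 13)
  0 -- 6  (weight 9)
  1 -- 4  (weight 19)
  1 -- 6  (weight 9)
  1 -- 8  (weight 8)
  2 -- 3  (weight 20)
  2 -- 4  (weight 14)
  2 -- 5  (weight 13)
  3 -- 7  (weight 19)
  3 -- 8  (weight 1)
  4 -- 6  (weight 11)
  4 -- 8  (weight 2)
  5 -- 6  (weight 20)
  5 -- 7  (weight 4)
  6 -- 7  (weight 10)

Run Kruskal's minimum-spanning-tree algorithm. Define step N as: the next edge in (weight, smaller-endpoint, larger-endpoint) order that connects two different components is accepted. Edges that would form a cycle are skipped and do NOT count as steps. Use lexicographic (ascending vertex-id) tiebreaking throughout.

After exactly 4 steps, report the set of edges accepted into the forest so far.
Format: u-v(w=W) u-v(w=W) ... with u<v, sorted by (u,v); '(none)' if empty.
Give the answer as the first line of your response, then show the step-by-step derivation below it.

1-8(w=8) 3-8(w=1) 4-8(w=2) 5-7(w=4)

step 1: add edge 3-8 (w=1); MST = {3-8(w=1)}
step 2: add edge 4-8 (w=2); MST = {3-8(w=1) 4-8(w=2)}
step 3: add edge 5-7 (w=4); MST = {3-8(w=1) 4-8(w=2) 5-7(w=4)}
step 4: add edge 1-8 (w=8); MST = {1-8(w=8) 3-8(w=1) 4-8(w=2) 5-7(w=4)}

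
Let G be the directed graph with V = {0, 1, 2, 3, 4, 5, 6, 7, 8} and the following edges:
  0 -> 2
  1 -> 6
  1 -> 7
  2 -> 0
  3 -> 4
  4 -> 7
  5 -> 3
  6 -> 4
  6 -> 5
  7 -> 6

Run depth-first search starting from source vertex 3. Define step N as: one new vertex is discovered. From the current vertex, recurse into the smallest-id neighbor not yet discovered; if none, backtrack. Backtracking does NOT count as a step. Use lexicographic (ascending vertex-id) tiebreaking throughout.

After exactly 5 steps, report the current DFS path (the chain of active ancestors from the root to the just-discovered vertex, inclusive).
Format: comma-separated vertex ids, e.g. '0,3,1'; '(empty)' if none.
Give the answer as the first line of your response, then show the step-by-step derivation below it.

3,4,7,6,5

step 1: discover 3; path=3; order=3
step 2: discover 4; path=3>4; order=3,4
step 3: discover 7; path=3>4>7; order=3,4,7
step 4: discover 6; path=3>4>7>6; order=3,4,7,6
step 5: discover 5; path=3>4>7>6>5; order=3,4,7,6,5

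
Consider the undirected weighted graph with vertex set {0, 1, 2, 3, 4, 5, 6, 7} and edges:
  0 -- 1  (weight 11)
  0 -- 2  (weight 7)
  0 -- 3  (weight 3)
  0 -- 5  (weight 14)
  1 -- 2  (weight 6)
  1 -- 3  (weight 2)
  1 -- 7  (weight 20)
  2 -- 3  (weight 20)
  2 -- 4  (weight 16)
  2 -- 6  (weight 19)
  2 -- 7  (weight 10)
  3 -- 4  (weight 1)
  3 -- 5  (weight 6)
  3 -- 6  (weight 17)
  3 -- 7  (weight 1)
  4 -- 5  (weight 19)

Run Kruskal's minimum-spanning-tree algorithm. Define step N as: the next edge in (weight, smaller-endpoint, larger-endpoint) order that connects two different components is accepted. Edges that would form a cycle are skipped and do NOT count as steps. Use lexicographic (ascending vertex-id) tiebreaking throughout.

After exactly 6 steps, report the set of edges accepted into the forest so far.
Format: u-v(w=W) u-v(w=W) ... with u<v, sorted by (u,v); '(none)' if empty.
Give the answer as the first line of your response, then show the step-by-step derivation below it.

0-3(w=3) 1-2(w=6) 1-3(w=2) 3-4(w=1) 3-5(w=6) 3-7(w=1)

step 1: add edge 3-4 (w=1); MST = {3-4(w=1)}
step 2: add edge 3-7 (w=1); MST = {3-4(w=1) 3-7(w=1)}
step 3: add edge 1-3 (w=2); MST = {1-3(w=2) 3-4(w=1) 3-7(w=1)}
step 4: add edge 0-3 (w=3); MST = {0-3(w=3) 1-3(w=2) 3-4(w=1) 3-7(w=1)}
step 5: add edge 1-2 (w=6); MST = {0-3(w=3) 1-2(w=6) 1-3(w=2) 3-4(w=1) 3-7(w=1)}
step 6: add edge 3-5 (w=6); MST = {0-3(w=3) 1-2(w=6) 1-3(w=2) 3-4(w=1) 3-5(w=6) 3-7(w=1)}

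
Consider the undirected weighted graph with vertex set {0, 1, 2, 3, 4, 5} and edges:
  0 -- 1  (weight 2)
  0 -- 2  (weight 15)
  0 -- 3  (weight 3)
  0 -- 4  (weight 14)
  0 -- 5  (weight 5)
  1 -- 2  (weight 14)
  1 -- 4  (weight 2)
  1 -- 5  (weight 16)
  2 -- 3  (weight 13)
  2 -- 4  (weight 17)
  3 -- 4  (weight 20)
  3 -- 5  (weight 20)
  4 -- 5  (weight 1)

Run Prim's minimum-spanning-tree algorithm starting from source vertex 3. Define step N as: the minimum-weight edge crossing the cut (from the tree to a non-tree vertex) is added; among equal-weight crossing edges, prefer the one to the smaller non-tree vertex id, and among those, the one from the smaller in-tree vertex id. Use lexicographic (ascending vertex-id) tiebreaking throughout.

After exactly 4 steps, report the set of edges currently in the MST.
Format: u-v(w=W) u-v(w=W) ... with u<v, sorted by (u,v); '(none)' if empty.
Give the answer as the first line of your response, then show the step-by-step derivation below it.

0-1(w=2) 0-3(w=3) 1-4(w=2) 4-5(w=1)

step 1: add edge 0-3 (w=3); MST = {0-3(w=3)}
step 2: add edge 0-1 (w=2); MST = {0-1(w=2) 0-3(w=3)}
step 3: add edge 1-4 (w=2); MST = {0-1(w=2) 0-3(w=3) 1-4(w=2)}
step 4: add edge 4-5 (w=1); MST = {0-1(w=2) 0-3(w=3) 1-4(w=2) 4-5(w=1)}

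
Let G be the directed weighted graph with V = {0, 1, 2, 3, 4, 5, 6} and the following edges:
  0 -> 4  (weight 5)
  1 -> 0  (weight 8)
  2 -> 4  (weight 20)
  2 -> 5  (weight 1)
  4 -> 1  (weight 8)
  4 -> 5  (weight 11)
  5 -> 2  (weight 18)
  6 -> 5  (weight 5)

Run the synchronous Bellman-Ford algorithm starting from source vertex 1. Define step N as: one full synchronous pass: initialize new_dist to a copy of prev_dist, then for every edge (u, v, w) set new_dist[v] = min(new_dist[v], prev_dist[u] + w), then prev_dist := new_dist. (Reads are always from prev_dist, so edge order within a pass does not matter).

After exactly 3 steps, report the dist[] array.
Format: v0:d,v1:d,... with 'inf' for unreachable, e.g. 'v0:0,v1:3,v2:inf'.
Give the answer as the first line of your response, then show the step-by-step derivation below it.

v0:8,v1:0,v2:inf,v3:inf,v4:13,v5:24,v6:inf

step 1: dist = v0:8,v1:0,v2:inf,v3:inf,v4:inf,v5:inf,v6:inf
step 2: dist = v0:8,v1:0,v2:inf,v3:inf,v4:13,v5:inf,v6:inf
step 3: dist = v0:8,v1:0,v2:inf,v3:inf,v4:13,v5:24,v6:inf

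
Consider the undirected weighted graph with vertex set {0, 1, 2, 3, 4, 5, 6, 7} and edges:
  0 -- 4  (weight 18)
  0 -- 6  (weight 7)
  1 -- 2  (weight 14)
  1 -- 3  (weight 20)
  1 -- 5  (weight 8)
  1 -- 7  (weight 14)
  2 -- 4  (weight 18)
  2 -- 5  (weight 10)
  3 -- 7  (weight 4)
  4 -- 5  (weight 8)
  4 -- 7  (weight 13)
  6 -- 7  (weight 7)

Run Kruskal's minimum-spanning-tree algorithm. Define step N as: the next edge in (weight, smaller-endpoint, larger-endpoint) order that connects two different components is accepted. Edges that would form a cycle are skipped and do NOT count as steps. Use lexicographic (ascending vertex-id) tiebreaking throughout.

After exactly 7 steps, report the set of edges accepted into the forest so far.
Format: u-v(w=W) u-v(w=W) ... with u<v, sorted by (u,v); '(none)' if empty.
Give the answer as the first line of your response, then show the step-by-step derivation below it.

0-6(w=7) 1-5(w=8) 2-5(w=10) 3-7(w=4) 4-5(w=8) 4-7(w=13) 6-7(w=7)

step 1: add edge 3-7 (w=4); MST = {3-7(w=4)}
step 2: add edge 0-6 (w=7); MST = {0-6(w=7) 3-7(w=4)}
step 3: add edge 6-7 (w=7); MST = {0-6(w=7) 3-7(w=4) 6-7(w=7)}
step 4: add edge 1-5 (w=8); MST = {0-6(w=7) 1-5(w=8) 3-7(w=4) 6-7(w=7)}
step 5: add edge 4-5 (w=8); MST = {0-6(w=7) 1-5(w=8) 3-7(w=4) 4-5(w=8) 6-7(w=7)}
step 6: add edge 2-5 (w=10); MST = {0-6(w=7) 1-5(w=8) 2-5(w=10) 3-7(w=4) 4-5(w=8) 6-7(w=7)}
step 7: add edge 4-7 (w=13); MST = {0-6(w=7) 1-5(w=8) 2-5(w=10) 3-7(w=4) 4-5(w=8) 4-7(w=13) 6-7(w=7)}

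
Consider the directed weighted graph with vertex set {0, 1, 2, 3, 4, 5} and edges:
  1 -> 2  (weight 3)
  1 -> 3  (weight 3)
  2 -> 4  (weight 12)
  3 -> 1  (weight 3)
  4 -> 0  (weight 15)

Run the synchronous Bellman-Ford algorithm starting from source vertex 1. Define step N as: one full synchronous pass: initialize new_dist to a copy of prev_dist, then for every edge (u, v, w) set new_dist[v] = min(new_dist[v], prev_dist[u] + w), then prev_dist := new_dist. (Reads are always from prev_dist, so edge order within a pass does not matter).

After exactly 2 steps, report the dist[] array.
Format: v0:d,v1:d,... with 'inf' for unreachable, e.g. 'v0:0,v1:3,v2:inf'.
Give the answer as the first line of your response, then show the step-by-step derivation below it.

v0:inf,v1:0,v2:3,v3:3,v4:15,v5:inf

step 1: dist = v0:inf,v1:0,v2:3,v3:3,v4:inf,v5:inf
step 2: dist = v0:inf,v1:0,v2:3,v3:3,v4:15,v5:inf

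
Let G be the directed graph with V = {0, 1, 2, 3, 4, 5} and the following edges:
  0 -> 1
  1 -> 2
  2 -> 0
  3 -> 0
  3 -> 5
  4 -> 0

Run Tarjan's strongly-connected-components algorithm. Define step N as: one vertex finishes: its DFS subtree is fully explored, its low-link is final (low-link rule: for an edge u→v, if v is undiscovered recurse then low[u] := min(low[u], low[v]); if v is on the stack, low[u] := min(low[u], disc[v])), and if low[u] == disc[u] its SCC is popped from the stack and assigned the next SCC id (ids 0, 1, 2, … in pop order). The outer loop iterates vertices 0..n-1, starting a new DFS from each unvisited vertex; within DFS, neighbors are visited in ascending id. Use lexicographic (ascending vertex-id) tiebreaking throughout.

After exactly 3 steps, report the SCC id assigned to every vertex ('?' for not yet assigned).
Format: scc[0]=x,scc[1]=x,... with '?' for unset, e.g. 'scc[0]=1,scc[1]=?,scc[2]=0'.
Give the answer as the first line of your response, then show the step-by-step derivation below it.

scc[0]=0,scc[1]=0,scc[2]=0,scc[3]=?,scc[4]=?,scc[5]=?

step 1: low=(low[0]=0,low[1]=1,low[2]=0,low[3]=?,low[4]=?,low[5]=?); scc=(scc[0]=?,scc[1]=?,scc[2]=?,scc[3]=?,scc[4]=?,scc[5]=?)
step 2: low=(low[0]=0,low[1]=0,low[2]=0,low[3]=?,low[4]=?,low[5]=?); scc=(scc[0]=?,scc[1]=?,scc[2]=?,scc[3]=?,scc[4]=?,scc[5]=?)
step 3: low=(low[0]=0,low[1]=0,low[2]=0,low[3]=?,low[4]=?,low[5]=?); scc=(scc[0]=0,scc[1]=0,scc[2]=0,scc[3]=?,scc[4]=?,scc[5]=?)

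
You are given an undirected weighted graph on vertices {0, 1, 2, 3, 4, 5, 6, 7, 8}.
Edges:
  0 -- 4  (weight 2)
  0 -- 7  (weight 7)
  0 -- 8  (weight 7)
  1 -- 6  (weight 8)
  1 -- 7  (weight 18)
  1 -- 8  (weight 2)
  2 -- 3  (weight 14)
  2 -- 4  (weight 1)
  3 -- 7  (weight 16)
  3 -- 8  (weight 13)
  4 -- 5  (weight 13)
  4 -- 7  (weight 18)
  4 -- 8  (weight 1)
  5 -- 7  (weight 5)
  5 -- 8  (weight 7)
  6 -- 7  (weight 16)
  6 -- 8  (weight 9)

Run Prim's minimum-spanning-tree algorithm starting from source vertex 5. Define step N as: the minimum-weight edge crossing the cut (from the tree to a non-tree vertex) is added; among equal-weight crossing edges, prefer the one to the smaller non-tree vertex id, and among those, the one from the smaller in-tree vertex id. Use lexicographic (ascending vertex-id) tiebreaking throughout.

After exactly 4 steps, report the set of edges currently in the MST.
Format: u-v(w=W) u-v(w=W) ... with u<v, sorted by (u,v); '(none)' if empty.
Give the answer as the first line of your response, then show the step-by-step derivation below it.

0-4(w=2) 0-7(w=7) 2-4(w=1) 5-7(w=5)

step 1: add edge 5-7 (w=5); MST = {5-7(w=5)}
step 2: add edge 0-7 (w=7); MST = {0-7(w=7) 5-7(w=5)}
step 3: add edge 0-4 (w=2); MST = {0-4(w=2) 0-7(w=7) 5-7(w=5)}
step 4: add edge 2-4 (w=1); MST = {0-4(w=2) 0-7(w=7) 2-4(w=1) 5-7(w=5)}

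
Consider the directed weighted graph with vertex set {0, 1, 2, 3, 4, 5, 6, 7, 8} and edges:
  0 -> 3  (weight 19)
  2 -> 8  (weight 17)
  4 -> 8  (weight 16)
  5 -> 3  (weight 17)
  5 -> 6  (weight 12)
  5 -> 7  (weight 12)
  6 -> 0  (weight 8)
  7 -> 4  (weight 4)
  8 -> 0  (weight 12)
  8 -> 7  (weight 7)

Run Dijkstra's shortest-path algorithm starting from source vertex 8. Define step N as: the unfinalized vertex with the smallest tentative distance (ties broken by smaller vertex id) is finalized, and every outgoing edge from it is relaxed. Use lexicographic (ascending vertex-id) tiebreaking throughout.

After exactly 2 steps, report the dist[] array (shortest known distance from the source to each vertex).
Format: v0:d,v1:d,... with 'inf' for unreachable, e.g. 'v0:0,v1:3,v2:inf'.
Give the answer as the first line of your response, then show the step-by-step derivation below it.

v0:12,v1:inf,v2:inf,v3:inf,v4:11,v5:inf,v6:inf,v7:7,v8:0

step 1: dist = v0:12,v1:inf,v2:inf,v3:inf,v4:inf,v5:inf,v6:inf,v7:7,v8:0
step 2: dist = v0:12,v1:inf,v2:inf,v3:inf,v4:11,v5:inf,v6:inf,v7:7,v8:0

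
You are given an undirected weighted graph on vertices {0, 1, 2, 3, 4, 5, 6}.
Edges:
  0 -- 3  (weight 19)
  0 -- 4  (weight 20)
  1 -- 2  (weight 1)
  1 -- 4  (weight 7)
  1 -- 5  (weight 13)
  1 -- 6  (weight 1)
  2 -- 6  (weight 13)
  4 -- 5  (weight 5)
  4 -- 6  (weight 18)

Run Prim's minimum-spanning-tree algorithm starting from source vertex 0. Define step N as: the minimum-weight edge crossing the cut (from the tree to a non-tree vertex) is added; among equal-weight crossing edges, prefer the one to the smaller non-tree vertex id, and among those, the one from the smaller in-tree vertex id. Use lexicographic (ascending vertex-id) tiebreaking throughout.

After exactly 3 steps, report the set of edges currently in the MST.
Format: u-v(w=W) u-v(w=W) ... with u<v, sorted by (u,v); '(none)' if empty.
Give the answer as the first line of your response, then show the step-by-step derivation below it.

0-3(w=19) 0-4(w=20) 4-5(w=5)

step 1: add edge 0-3 (w=19); MST = {0-3(w=19)}
step 2: add edge 0-4 (w=20); MST = {0-3(w=19) 0-4(w=20)}
step 3: add edge 4-5 (w=5); MST = {0-3(w=19) 0-4(w=20) 4-5(w=5)}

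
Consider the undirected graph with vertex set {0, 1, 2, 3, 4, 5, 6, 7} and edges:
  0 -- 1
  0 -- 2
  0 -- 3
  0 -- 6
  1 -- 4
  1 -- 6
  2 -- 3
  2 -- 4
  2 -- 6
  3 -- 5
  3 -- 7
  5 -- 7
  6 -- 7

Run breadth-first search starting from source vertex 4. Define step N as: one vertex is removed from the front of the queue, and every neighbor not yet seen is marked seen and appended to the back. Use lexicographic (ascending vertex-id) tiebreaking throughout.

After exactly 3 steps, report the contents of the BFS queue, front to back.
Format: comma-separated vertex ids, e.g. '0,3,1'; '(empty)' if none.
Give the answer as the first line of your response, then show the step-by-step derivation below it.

0,6,3

step 1: dequeue 4; queue=[1,2]; order=4
step 2: dequeue 1; queue=[2,0,6]; order=4,1
step 3: dequeue 2; queue=[0,6,3]; order=4,1,2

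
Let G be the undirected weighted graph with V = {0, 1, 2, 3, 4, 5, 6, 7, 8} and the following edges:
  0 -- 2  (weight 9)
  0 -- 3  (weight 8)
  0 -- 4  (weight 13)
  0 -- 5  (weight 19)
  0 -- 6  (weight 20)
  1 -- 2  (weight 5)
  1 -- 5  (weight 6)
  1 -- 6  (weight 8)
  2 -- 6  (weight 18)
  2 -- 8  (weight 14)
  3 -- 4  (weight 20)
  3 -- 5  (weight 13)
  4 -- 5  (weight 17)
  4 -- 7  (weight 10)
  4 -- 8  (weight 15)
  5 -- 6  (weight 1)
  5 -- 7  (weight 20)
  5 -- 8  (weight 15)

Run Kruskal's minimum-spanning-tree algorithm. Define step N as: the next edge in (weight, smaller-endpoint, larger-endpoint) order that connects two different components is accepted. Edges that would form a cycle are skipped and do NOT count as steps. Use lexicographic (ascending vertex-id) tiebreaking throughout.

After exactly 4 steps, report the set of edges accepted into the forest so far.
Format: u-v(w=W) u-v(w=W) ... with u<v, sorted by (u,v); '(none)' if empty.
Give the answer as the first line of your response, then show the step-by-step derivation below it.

0-3(w=8) 1-2(w=5) 1-5(w=6) 5-6(w=1)

step 1: add edge 5-6 (w=1); MST = {5-6(w=1)}
step 2: add edge 1-2 (w=5); MST = {1-2(w=5) 5-6(w=1)}
step 3: add edge 1-5 (w=6); MST = {1-2(w=5) 1-5(w=6) 5-6(w=1)}
step 4: add edge 0-3 (w=8); MST = {0-3(w=8) 1-2(w=5) 1-5(w=6) 5-6(w=1)}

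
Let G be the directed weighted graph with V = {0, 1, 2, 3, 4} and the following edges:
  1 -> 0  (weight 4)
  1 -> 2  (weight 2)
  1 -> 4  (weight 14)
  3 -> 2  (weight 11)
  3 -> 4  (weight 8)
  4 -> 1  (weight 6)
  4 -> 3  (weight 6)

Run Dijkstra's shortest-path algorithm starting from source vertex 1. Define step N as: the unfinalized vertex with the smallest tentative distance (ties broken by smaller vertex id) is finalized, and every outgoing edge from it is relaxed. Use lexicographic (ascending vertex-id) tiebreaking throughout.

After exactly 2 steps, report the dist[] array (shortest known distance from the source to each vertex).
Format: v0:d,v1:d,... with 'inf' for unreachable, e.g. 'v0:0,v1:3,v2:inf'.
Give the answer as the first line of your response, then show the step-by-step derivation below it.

v0:4,v1:0,v2:2,v3:inf,v4:14

step 1: dist = v0:4,v1:0,v2:2,v3:inf,v4:14
step 2: dist = v0:4,v1:0,v2:2,v3:inf,v4:14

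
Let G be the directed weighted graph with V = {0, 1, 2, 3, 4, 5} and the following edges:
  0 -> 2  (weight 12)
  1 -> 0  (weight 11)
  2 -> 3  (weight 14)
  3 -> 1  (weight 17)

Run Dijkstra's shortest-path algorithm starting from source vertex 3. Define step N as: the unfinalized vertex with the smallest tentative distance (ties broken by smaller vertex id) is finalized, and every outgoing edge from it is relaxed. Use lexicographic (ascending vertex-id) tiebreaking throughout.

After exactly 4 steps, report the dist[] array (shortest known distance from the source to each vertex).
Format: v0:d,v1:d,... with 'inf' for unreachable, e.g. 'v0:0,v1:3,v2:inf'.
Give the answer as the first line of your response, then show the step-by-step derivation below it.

v0:28,v1:17,v2:40,v3:0,v4:inf,v5:inf

step 1: dist = v0:inf,v1:17,v2:inf,v3:0,v4:inf,v5:inf
step 2: dist = v0:28,v1:17,v2:inf,v3:0,v4:inf,v5:inf
step 3: dist = v0:28,v1:17,v2:40,v3:0,v4:inf,v5:inf
step 4: dist = v0:28,v1:17,v2:40,v3:0,v4:inf,v5:inf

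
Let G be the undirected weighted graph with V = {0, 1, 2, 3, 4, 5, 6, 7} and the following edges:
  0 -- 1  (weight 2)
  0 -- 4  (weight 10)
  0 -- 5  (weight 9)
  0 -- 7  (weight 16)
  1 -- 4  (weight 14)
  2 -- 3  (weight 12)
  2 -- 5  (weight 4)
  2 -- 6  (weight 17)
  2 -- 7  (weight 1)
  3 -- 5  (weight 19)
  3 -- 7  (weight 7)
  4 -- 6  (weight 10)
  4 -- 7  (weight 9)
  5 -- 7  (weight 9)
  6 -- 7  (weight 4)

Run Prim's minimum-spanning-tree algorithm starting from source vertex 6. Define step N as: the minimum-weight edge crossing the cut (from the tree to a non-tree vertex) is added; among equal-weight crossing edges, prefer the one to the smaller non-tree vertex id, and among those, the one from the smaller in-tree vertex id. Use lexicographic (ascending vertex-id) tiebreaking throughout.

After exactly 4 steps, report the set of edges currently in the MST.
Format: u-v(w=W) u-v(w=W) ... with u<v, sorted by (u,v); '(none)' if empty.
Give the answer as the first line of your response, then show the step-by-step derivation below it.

2-5(w=4) 2-7(w=1) 3-7(w=7) 6-7(w=4)

step 1: add edge 6-7 (w=4); MST = {6-7(w=4)}
step 2: add edge 2-7 (w=1); MST = {2-7(w=1) 6-7(w=4)}
step 3: add edge 2-5 (w=4); MST = {2-5(w=4) 2-7(w=1) 6-7(w=4)}
step 4: add edge 3-7 (w=7); MST = {2-5(w=4) 2-7(w=1) 3-7(w=7) 6-7(w=4)}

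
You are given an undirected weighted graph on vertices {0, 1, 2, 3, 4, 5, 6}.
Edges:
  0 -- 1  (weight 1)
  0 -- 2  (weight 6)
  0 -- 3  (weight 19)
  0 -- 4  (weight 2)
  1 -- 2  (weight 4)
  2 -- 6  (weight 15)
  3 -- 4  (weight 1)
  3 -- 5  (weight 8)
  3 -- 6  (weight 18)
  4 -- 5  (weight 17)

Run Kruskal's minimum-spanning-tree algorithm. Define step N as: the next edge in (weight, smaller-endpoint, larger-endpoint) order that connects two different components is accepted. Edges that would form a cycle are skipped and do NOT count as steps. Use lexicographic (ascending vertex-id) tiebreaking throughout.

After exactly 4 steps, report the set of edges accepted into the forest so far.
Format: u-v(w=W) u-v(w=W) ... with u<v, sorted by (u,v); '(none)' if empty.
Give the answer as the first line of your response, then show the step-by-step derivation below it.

0-1(w=1) 0-4(w=2) 1-2(w=4) 3-4(w=1)

step 1: add edge 0-1 (w=1); MST = {0-1(w=1)}
step 2: add edge 3-4 (w=1); MST = {0-1(w=1) 3-4(w=1)}
step 3: add edge 0-4 (w=2); MST = {0-1(w=1) 0-4(w=2) 3-4(w=1)}
step 4: add edge 1-2 (w=4); MST = {0-1(w=1) 0-4(w=2) 1-2(w=4) 3-4(w=1)}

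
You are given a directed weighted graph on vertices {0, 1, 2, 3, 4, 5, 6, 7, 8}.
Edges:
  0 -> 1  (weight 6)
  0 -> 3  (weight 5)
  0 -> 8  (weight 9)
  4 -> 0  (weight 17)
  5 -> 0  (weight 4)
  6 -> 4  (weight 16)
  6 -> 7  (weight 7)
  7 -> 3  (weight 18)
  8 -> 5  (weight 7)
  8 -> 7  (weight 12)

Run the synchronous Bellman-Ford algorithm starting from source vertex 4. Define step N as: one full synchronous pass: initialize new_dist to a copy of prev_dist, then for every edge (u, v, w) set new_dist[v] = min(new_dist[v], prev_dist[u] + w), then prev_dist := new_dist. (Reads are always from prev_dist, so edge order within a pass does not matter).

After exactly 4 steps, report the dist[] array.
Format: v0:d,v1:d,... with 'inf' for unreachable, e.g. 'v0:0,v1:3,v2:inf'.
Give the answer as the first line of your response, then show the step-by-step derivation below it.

v0:17,v1:23,v2:inf,v3:22,v4:0,v5:33,v6:inf,v7:38,v8:26

step 1: dist = v0:17,v1:inf,v2:inf,v3:inf,v4:0,v5:inf,v6:inf,v7:inf,v8:inf
step 2: dist = v0:17,v1:23,v2:inf,v3:22,v4:0,v5:inf,v6:inf,v7:inf,v8:26
step 3: dist = v0:17,v1:23,v2:inf,v3:22,v4:0,v5:33,v6:inf,v7:38,v8:26
step 4: dist = v0:17,v1:23,v2:inf,v3:22,v4:0,v5:33,v6:inf,v7:38,v8:26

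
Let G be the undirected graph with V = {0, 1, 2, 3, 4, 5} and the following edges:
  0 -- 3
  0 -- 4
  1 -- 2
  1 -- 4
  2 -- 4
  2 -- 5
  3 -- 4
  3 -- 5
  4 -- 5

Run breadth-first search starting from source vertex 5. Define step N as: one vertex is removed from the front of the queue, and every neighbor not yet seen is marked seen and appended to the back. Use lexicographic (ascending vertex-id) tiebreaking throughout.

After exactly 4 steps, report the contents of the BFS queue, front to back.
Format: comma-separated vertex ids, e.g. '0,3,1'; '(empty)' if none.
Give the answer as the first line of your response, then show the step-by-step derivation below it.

1,0

step 1: dequeue 5; queue=[2,3,4]; order=5
step 2: dequeue 2; queue=[3,4,1]; order=5,2
step 3: dequeue 3; queue=[4,1,0]; order=5,2,3
step 4: dequeue 4; queue=[1,0]; order=5,2,3,4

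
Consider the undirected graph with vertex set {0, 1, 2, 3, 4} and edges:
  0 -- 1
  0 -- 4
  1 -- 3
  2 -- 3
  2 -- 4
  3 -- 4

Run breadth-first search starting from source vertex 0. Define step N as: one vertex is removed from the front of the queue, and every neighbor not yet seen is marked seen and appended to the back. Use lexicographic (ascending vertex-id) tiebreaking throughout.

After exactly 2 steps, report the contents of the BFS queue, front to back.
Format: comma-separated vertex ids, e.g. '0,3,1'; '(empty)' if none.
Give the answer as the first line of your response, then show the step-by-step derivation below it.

4,3

step 1: dequeue 0; queue=[1,4]; order=0
step 2: dequeue 1; queue=[4,3]; order=0,1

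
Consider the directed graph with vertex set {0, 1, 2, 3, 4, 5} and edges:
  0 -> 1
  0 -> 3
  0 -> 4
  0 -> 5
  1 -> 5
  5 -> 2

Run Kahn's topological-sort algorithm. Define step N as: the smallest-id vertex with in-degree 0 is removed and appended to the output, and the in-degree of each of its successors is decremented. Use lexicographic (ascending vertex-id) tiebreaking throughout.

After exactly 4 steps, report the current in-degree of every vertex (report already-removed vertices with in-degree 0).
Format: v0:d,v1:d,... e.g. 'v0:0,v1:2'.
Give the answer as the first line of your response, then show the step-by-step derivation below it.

v0:0,v1:0,v2:1,v3:0,v4:0,v5:0

step 1: output 0; order=[0]; indeg=(0,0,1,0,0,1)
step 2: output 1; order=[0,1]; indeg=(0,0,1,0,0,0)
step 3: output 3; order=[0,1,3]; indeg=(0,0,1,0,0,0)
step 4: output 4; order=[0,1,3,4]; indeg=(0,0,1,0,0,0)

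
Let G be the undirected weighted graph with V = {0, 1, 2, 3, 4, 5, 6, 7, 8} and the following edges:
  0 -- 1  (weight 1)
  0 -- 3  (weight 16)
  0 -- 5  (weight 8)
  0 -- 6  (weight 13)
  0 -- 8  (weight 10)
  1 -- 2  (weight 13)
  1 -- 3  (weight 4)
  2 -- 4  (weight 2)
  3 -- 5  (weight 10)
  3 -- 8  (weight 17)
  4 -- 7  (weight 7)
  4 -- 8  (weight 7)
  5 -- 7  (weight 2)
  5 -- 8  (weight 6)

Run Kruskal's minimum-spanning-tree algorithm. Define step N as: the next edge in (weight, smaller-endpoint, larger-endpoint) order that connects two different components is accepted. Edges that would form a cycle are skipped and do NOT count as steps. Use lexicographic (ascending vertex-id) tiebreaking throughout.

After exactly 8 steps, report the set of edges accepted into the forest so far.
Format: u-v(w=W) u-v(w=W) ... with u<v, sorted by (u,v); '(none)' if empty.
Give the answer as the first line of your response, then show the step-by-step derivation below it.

0-1(w=1) 0-5(w=8) 0-6(w=13) 1-3(w=4) 2-4(w=2) 4-7(w=7) 5-7(w=2) 5-8(w=6)

step 1: add edge 0-1 (w=1); MST = {0-1(w=1)}
step 2: add edge 2-4 (w=2); MST = {0-1(w=1) 2-4(w=2)}
step 3: add edge 5-7 (w=2); MST = {0-1(w=1) 2-4(w=2) 5-7(w=2)}
step 4: add edge 1-3 (w=4); MST = {0-1(w=1) 1-3(w=4) 2-4(w=2) 5-7(w=2)}
step 5: add edge 5-8 (w=6); MST = {0-1(w=1) 1-3(w=4) 2-4(w=2) 5-7(w=2) 5-8(w=6)}
step 6: add edge 4-7 (w=7); MST = {0-1(w=1) 1-3(w=4) 2-4(w=2) 4-7(w=7) 5-7(w=2) 5-8(w=6)}
step 7: add edge 0-5 (w=8); MST = {0-1(w=1) 0-5(w=8) 1-3(w=4) 2-4(w=2) 4-7(w=7) 5-7(w=2) 5-8(w=6)}
step 8: add edge 0-6 (w=13); MST = {0-1(w=1) 0-5(w=8) 0-6(w=13) 1-3(w=4) 2-4(w=2) 4-7(w=7) 5-7(w=2) 5-8(w=6)}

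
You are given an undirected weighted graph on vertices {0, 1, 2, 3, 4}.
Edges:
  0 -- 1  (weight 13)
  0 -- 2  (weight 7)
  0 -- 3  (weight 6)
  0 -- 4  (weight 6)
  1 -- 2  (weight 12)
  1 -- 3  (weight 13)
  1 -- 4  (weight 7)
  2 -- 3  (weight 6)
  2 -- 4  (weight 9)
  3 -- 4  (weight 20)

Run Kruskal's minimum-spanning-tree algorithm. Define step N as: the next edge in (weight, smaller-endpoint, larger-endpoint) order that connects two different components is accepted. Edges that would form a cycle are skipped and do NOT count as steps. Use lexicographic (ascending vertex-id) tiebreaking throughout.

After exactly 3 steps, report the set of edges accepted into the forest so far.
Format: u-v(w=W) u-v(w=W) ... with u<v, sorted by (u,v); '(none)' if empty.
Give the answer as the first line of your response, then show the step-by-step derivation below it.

0-3(w=6) 0-4(w=6) 2-3(w=6)

step 1: add edge 0-3 (w=6); MST = {0-3(w=6)}
step 2: add edge 0-4 (w=6); MST = {0-3(w=6) 0-4(w=6)}
step 3: add edge 2-3 (w=6); MST = {0-3(w=6) 0-4(w=6) 2-3(w=6)}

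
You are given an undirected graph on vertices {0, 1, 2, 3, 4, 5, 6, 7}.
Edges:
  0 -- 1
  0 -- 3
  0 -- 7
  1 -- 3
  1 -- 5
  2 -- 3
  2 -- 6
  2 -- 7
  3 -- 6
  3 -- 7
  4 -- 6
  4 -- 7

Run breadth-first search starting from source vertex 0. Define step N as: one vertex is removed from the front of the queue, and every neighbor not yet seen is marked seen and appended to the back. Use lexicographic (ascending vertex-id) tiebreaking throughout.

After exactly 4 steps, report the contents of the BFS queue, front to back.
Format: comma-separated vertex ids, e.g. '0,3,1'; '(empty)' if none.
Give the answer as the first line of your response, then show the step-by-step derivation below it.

5,2,6,4

step 1: dequeue 0; queue=[1,3,7]; order=0
step 2: dequeue 1; queue=[3,7,5]; order=0,1
step 3: dequeue 3; queue=[7,5,2,6]; order=0,1,3
step 4: dequeue 7; queue=[5,2,6,4]; order=0,1,3,7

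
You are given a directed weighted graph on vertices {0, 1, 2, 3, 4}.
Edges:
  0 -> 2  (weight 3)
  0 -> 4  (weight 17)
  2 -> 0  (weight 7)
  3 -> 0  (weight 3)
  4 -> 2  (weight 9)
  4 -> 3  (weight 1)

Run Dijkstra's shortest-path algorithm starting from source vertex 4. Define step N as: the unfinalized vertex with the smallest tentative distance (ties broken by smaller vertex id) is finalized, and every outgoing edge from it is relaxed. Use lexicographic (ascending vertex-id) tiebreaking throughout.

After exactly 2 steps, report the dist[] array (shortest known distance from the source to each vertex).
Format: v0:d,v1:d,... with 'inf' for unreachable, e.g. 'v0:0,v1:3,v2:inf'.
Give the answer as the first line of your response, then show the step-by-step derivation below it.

v0:4,v1:inf,v2:9,v3:1,v4:0

step 1: dist = v0:inf,v1:inf,v2:9,v3:1,v4:0
step 2: dist = v0:4,v1:inf,v2:9,v3:1,v4:0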